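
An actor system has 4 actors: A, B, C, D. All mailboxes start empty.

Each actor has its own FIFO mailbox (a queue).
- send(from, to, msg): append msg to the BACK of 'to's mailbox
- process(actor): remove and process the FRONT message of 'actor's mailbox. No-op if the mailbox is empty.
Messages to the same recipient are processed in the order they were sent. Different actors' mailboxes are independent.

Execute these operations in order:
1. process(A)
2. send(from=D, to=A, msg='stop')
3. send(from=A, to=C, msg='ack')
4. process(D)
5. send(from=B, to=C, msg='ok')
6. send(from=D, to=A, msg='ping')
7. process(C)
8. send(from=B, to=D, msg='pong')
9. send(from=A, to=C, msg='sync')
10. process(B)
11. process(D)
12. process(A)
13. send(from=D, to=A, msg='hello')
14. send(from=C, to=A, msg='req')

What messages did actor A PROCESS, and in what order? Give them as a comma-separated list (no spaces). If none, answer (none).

After 1 (process(A)): A:[] B:[] C:[] D:[]
After 2 (send(from=D, to=A, msg='stop')): A:[stop] B:[] C:[] D:[]
After 3 (send(from=A, to=C, msg='ack')): A:[stop] B:[] C:[ack] D:[]
After 4 (process(D)): A:[stop] B:[] C:[ack] D:[]
After 5 (send(from=B, to=C, msg='ok')): A:[stop] B:[] C:[ack,ok] D:[]
After 6 (send(from=D, to=A, msg='ping')): A:[stop,ping] B:[] C:[ack,ok] D:[]
After 7 (process(C)): A:[stop,ping] B:[] C:[ok] D:[]
After 8 (send(from=B, to=D, msg='pong')): A:[stop,ping] B:[] C:[ok] D:[pong]
After 9 (send(from=A, to=C, msg='sync')): A:[stop,ping] B:[] C:[ok,sync] D:[pong]
After 10 (process(B)): A:[stop,ping] B:[] C:[ok,sync] D:[pong]
After 11 (process(D)): A:[stop,ping] B:[] C:[ok,sync] D:[]
After 12 (process(A)): A:[ping] B:[] C:[ok,sync] D:[]
After 13 (send(from=D, to=A, msg='hello')): A:[ping,hello] B:[] C:[ok,sync] D:[]
After 14 (send(from=C, to=A, msg='req')): A:[ping,hello,req] B:[] C:[ok,sync] D:[]

Answer: stop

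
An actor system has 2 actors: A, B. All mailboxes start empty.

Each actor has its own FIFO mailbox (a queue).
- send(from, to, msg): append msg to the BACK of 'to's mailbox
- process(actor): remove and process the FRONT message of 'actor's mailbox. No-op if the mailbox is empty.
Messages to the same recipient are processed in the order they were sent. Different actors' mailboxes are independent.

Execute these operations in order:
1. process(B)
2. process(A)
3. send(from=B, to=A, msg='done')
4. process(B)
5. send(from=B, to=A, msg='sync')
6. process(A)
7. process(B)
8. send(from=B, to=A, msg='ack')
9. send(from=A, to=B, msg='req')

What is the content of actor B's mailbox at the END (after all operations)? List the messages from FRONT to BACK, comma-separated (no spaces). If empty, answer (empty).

After 1 (process(B)): A:[] B:[]
After 2 (process(A)): A:[] B:[]
After 3 (send(from=B, to=A, msg='done')): A:[done] B:[]
After 4 (process(B)): A:[done] B:[]
After 5 (send(from=B, to=A, msg='sync')): A:[done,sync] B:[]
After 6 (process(A)): A:[sync] B:[]
After 7 (process(B)): A:[sync] B:[]
After 8 (send(from=B, to=A, msg='ack')): A:[sync,ack] B:[]
After 9 (send(from=A, to=B, msg='req')): A:[sync,ack] B:[req]

Answer: req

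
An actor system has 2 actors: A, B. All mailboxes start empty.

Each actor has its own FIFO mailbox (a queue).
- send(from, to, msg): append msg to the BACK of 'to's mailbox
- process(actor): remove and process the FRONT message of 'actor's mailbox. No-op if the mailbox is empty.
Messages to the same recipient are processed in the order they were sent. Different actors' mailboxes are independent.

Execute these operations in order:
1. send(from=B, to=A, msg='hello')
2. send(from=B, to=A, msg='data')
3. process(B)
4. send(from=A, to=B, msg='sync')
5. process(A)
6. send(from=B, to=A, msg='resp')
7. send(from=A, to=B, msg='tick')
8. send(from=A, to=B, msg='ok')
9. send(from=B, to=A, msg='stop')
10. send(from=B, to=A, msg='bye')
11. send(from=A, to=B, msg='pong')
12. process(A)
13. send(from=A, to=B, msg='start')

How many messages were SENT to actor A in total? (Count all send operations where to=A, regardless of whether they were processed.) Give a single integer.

Answer: 5

Derivation:
After 1 (send(from=B, to=A, msg='hello')): A:[hello] B:[]
After 2 (send(from=B, to=A, msg='data')): A:[hello,data] B:[]
After 3 (process(B)): A:[hello,data] B:[]
After 4 (send(from=A, to=B, msg='sync')): A:[hello,data] B:[sync]
After 5 (process(A)): A:[data] B:[sync]
After 6 (send(from=B, to=A, msg='resp')): A:[data,resp] B:[sync]
After 7 (send(from=A, to=B, msg='tick')): A:[data,resp] B:[sync,tick]
After 8 (send(from=A, to=B, msg='ok')): A:[data,resp] B:[sync,tick,ok]
After 9 (send(from=B, to=A, msg='stop')): A:[data,resp,stop] B:[sync,tick,ok]
After 10 (send(from=B, to=A, msg='bye')): A:[data,resp,stop,bye] B:[sync,tick,ok]
After 11 (send(from=A, to=B, msg='pong')): A:[data,resp,stop,bye] B:[sync,tick,ok,pong]
After 12 (process(A)): A:[resp,stop,bye] B:[sync,tick,ok,pong]
After 13 (send(from=A, to=B, msg='start')): A:[resp,stop,bye] B:[sync,tick,ok,pong,start]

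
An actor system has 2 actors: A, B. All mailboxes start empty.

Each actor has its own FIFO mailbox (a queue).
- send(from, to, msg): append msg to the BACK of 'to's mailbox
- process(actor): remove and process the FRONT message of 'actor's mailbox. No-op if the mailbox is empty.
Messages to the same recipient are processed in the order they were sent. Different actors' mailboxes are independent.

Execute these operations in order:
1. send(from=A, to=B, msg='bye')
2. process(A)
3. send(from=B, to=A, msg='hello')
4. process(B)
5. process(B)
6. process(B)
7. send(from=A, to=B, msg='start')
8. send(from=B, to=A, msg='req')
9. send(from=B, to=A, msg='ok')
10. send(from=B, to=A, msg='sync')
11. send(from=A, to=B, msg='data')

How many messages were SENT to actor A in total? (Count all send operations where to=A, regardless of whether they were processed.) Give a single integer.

Answer: 4

Derivation:
After 1 (send(from=A, to=B, msg='bye')): A:[] B:[bye]
After 2 (process(A)): A:[] B:[bye]
After 3 (send(from=B, to=A, msg='hello')): A:[hello] B:[bye]
After 4 (process(B)): A:[hello] B:[]
After 5 (process(B)): A:[hello] B:[]
After 6 (process(B)): A:[hello] B:[]
After 7 (send(from=A, to=B, msg='start')): A:[hello] B:[start]
After 8 (send(from=B, to=A, msg='req')): A:[hello,req] B:[start]
After 9 (send(from=B, to=A, msg='ok')): A:[hello,req,ok] B:[start]
After 10 (send(from=B, to=A, msg='sync')): A:[hello,req,ok,sync] B:[start]
After 11 (send(from=A, to=B, msg='data')): A:[hello,req,ok,sync] B:[start,data]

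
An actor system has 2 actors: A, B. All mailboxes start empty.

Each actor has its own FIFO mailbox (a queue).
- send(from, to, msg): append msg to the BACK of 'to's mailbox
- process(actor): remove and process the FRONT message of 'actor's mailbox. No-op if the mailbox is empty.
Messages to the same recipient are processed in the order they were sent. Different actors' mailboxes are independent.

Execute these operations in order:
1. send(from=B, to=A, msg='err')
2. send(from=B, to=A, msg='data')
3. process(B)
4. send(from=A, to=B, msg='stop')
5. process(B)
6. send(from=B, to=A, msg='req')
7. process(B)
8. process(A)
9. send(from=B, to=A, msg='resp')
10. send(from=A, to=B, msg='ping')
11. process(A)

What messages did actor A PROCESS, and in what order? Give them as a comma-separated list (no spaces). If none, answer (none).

After 1 (send(from=B, to=A, msg='err')): A:[err] B:[]
After 2 (send(from=B, to=A, msg='data')): A:[err,data] B:[]
After 3 (process(B)): A:[err,data] B:[]
After 4 (send(from=A, to=B, msg='stop')): A:[err,data] B:[stop]
After 5 (process(B)): A:[err,data] B:[]
After 6 (send(from=B, to=A, msg='req')): A:[err,data,req] B:[]
After 7 (process(B)): A:[err,data,req] B:[]
After 8 (process(A)): A:[data,req] B:[]
After 9 (send(from=B, to=A, msg='resp')): A:[data,req,resp] B:[]
After 10 (send(from=A, to=B, msg='ping')): A:[data,req,resp] B:[ping]
After 11 (process(A)): A:[req,resp] B:[ping]

Answer: err,data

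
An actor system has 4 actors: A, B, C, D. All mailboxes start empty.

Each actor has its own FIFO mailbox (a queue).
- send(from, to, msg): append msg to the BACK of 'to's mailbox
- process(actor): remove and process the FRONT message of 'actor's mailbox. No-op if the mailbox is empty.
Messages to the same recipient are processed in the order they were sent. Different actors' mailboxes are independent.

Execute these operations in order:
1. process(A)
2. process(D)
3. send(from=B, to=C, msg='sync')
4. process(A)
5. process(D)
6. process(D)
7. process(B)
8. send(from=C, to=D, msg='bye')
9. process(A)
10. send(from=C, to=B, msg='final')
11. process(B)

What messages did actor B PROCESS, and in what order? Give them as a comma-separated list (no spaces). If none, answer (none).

After 1 (process(A)): A:[] B:[] C:[] D:[]
After 2 (process(D)): A:[] B:[] C:[] D:[]
After 3 (send(from=B, to=C, msg='sync')): A:[] B:[] C:[sync] D:[]
After 4 (process(A)): A:[] B:[] C:[sync] D:[]
After 5 (process(D)): A:[] B:[] C:[sync] D:[]
After 6 (process(D)): A:[] B:[] C:[sync] D:[]
After 7 (process(B)): A:[] B:[] C:[sync] D:[]
After 8 (send(from=C, to=D, msg='bye')): A:[] B:[] C:[sync] D:[bye]
After 9 (process(A)): A:[] B:[] C:[sync] D:[bye]
After 10 (send(from=C, to=B, msg='final')): A:[] B:[final] C:[sync] D:[bye]
After 11 (process(B)): A:[] B:[] C:[sync] D:[bye]

Answer: final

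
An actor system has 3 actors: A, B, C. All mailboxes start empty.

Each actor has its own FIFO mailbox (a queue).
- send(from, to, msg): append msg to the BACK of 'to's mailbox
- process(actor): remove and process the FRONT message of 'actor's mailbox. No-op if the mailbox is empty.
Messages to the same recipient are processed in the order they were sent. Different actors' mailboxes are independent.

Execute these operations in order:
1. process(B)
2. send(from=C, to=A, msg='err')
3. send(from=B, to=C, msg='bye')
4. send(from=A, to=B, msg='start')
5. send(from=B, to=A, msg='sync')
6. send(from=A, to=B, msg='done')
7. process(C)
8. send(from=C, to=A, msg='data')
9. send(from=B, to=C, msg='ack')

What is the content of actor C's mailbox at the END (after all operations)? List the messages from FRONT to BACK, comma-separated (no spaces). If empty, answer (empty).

After 1 (process(B)): A:[] B:[] C:[]
After 2 (send(from=C, to=A, msg='err')): A:[err] B:[] C:[]
After 3 (send(from=B, to=C, msg='bye')): A:[err] B:[] C:[bye]
After 4 (send(from=A, to=B, msg='start')): A:[err] B:[start] C:[bye]
After 5 (send(from=B, to=A, msg='sync')): A:[err,sync] B:[start] C:[bye]
After 6 (send(from=A, to=B, msg='done')): A:[err,sync] B:[start,done] C:[bye]
After 7 (process(C)): A:[err,sync] B:[start,done] C:[]
After 8 (send(from=C, to=A, msg='data')): A:[err,sync,data] B:[start,done] C:[]
After 9 (send(from=B, to=C, msg='ack')): A:[err,sync,data] B:[start,done] C:[ack]

Answer: ack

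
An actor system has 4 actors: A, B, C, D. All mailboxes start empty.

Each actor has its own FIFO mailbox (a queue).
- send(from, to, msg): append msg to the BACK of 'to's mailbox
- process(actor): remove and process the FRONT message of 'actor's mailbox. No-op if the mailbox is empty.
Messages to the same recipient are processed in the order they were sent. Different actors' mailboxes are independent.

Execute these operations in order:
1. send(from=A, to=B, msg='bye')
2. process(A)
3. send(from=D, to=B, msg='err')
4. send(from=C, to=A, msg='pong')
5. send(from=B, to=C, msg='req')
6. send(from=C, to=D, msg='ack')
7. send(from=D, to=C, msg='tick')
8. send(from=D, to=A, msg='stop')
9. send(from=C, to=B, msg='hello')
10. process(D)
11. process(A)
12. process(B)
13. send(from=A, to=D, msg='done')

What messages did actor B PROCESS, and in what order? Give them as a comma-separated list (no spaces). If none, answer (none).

After 1 (send(from=A, to=B, msg='bye')): A:[] B:[bye] C:[] D:[]
After 2 (process(A)): A:[] B:[bye] C:[] D:[]
After 3 (send(from=D, to=B, msg='err')): A:[] B:[bye,err] C:[] D:[]
After 4 (send(from=C, to=A, msg='pong')): A:[pong] B:[bye,err] C:[] D:[]
After 5 (send(from=B, to=C, msg='req')): A:[pong] B:[bye,err] C:[req] D:[]
After 6 (send(from=C, to=D, msg='ack')): A:[pong] B:[bye,err] C:[req] D:[ack]
After 7 (send(from=D, to=C, msg='tick')): A:[pong] B:[bye,err] C:[req,tick] D:[ack]
After 8 (send(from=D, to=A, msg='stop')): A:[pong,stop] B:[bye,err] C:[req,tick] D:[ack]
After 9 (send(from=C, to=B, msg='hello')): A:[pong,stop] B:[bye,err,hello] C:[req,tick] D:[ack]
After 10 (process(D)): A:[pong,stop] B:[bye,err,hello] C:[req,tick] D:[]
After 11 (process(A)): A:[stop] B:[bye,err,hello] C:[req,tick] D:[]
After 12 (process(B)): A:[stop] B:[err,hello] C:[req,tick] D:[]
After 13 (send(from=A, to=D, msg='done')): A:[stop] B:[err,hello] C:[req,tick] D:[done]

Answer: bye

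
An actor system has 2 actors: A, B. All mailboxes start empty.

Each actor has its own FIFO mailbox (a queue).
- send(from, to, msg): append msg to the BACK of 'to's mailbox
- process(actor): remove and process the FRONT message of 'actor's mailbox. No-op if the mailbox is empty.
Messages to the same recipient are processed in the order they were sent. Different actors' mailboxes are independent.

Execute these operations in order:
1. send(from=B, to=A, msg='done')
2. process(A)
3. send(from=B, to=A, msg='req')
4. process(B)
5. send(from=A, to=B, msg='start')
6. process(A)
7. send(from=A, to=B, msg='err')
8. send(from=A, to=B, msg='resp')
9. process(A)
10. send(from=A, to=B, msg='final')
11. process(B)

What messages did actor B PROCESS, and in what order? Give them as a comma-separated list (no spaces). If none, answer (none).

After 1 (send(from=B, to=A, msg='done')): A:[done] B:[]
After 2 (process(A)): A:[] B:[]
After 3 (send(from=B, to=A, msg='req')): A:[req] B:[]
After 4 (process(B)): A:[req] B:[]
After 5 (send(from=A, to=B, msg='start')): A:[req] B:[start]
After 6 (process(A)): A:[] B:[start]
After 7 (send(from=A, to=B, msg='err')): A:[] B:[start,err]
After 8 (send(from=A, to=B, msg='resp')): A:[] B:[start,err,resp]
After 9 (process(A)): A:[] B:[start,err,resp]
After 10 (send(from=A, to=B, msg='final')): A:[] B:[start,err,resp,final]
After 11 (process(B)): A:[] B:[err,resp,final]

Answer: start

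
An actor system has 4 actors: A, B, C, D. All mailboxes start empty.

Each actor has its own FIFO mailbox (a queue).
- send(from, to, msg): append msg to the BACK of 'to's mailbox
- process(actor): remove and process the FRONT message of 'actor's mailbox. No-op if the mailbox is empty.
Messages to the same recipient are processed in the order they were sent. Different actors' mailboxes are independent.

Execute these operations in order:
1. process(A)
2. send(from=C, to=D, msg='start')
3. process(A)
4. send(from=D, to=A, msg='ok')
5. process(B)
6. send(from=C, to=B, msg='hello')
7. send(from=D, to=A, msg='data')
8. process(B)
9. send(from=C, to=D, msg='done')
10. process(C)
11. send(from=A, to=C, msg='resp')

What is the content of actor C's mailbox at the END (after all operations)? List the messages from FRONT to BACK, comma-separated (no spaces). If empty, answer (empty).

Answer: resp

Derivation:
After 1 (process(A)): A:[] B:[] C:[] D:[]
After 2 (send(from=C, to=D, msg='start')): A:[] B:[] C:[] D:[start]
After 3 (process(A)): A:[] B:[] C:[] D:[start]
After 4 (send(from=D, to=A, msg='ok')): A:[ok] B:[] C:[] D:[start]
After 5 (process(B)): A:[ok] B:[] C:[] D:[start]
After 6 (send(from=C, to=B, msg='hello')): A:[ok] B:[hello] C:[] D:[start]
After 7 (send(from=D, to=A, msg='data')): A:[ok,data] B:[hello] C:[] D:[start]
After 8 (process(B)): A:[ok,data] B:[] C:[] D:[start]
After 9 (send(from=C, to=D, msg='done')): A:[ok,data] B:[] C:[] D:[start,done]
After 10 (process(C)): A:[ok,data] B:[] C:[] D:[start,done]
After 11 (send(from=A, to=C, msg='resp')): A:[ok,data] B:[] C:[resp] D:[start,done]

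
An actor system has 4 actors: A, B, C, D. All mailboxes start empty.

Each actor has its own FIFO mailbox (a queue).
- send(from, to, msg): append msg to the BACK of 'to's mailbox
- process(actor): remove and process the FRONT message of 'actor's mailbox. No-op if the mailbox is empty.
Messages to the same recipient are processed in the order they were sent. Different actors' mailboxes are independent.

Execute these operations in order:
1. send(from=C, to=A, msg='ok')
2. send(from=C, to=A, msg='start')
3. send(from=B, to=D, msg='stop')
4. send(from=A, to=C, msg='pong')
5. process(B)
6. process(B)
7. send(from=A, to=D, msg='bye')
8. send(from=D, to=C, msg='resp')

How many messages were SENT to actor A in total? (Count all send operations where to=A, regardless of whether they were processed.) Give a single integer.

After 1 (send(from=C, to=A, msg='ok')): A:[ok] B:[] C:[] D:[]
After 2 (send(from=C, to=A, msg='start')): A:[ok,start] B:[] C:[] D:[]
After 3 (send(from=B, to=D, msg='stop')): A:[ok,start] B:[] C:[] D:[stop]
After 4 (send(from=A, to=C, msg='pong')): A:[ok,start] B:[] C:[pong] D:[stop]
After 5 (process(B)): A:[ok,start] B:[] C:[pong] D:[stop]
After 6 (process(B)): A:[ok,start] B:[] C:[pong] D:[stop]
After 7 (send(from=A, to=D, msg='bye')): A:[ok,start] B:[] C:[pong] D:[stop,bye]
After 8 (send(from=D, to=C, msg='resp')): A:[ok,start] B:[] C:[pong,resp] D:[stop,bye]

Answer: 2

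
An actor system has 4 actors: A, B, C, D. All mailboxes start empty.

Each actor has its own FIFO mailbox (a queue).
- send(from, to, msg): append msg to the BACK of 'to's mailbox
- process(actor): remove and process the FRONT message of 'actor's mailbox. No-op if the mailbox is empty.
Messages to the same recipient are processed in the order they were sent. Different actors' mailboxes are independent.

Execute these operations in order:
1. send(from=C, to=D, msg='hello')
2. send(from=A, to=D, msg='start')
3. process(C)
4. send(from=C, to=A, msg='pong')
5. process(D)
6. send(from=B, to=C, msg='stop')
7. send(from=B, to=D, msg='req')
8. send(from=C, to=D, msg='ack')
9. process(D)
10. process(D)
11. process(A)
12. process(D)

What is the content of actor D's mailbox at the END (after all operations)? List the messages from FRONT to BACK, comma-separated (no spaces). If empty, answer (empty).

Answer: (empty)

Derivation:
After 1 (send(from=C, to=D, msg='hello')): A:[] B:[] C:[] D:[hello]
After 2 (send(from=A, to=D, msg='start')): A:[] B:[] C:[] D:[hello,start]
After 3 (process(C)): A:[] B:[] C:[] D:[hello,start]
After 4 (send(from=C, to=A, msg='pong')): A:[pong] B:[] C:[] D:[hello,start]
After 5 (process(D)): A:[pong] B:[] C:[] D:[start]
After 6 (send(from=B, to=C, msg='stop')): A:[pong] B:[] C:[stop] D:[start]
After 7 (send(from=B, to=D, msg='req')): A:[pong] B:[] C:[stop] D:[start,req]
After 8 (send(from=C, to=D, msg='ack')): A:[pong] B:[] C:[stop] D:[start,req,ack]
After 9 (process(D)): A:[pong] B:[] C:[stop] D:[req,ack]
After 10 (process(D)): A:[pong] B:[] C:[stop] D:[ack]
After 11 (process(A)): A:[] B:[] C:[stop] D:[ack]
After 12 (process(D)): A:[] B:[] C:[stop] D:[]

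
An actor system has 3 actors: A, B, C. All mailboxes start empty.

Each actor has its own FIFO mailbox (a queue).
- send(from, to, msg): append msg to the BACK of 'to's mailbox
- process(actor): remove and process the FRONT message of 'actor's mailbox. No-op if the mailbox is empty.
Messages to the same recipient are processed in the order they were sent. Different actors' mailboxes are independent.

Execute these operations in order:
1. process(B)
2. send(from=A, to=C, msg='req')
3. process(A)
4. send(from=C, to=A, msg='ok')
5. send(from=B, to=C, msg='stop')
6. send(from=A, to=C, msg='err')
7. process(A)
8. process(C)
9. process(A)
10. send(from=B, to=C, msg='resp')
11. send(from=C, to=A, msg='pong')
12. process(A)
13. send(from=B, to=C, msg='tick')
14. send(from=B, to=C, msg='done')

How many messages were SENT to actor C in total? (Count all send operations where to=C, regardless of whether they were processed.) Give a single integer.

After 1 (process(B)): A:[] B:[] C:[]
After 2 (send(from=A, to=C, msg='req')): A:[] B:[] C:[req]
After 3 (process(A)): A:[] B:[] C:[req]
After 4 (send(from=C, to=A, msg='ok')): A:[ok] B:[] C:[req]
After 5 (send(from=B, to=C, msg='stop')): A:[ok] B:[] C:[req,stop]
After 6 (send(from=A, to=C, msg='err')): A:[ok] B:[] C:[req,stop,err]
After 7 (process(A)): A:[] B:[] C:[req,stop,err]
After 8 (process(C)): A:[] B:[] C:[stop,err]
After 9 (process(A)): A:[] B:[] C:[stop,err]
After 10 (send(from=B, to=C, msg='resp')): A:[] B:[] C:[stop,err,resp]
After 11 (send(from=C, to=A, msg='pong')): A:[pong] B:[] C:[stop,err,resp]
After 12 (process(A)): A:[] B:[] C:[stop,err,resp]
After 13 (send(from=B, to=C, msg='tick')): A:[] B:[] C:[stop,err,resp,tick]
After 14 (send(from=B, to=C, msg='done')): A:[] B:[] C:[stop,err,resp,tick,done]

Answer: 6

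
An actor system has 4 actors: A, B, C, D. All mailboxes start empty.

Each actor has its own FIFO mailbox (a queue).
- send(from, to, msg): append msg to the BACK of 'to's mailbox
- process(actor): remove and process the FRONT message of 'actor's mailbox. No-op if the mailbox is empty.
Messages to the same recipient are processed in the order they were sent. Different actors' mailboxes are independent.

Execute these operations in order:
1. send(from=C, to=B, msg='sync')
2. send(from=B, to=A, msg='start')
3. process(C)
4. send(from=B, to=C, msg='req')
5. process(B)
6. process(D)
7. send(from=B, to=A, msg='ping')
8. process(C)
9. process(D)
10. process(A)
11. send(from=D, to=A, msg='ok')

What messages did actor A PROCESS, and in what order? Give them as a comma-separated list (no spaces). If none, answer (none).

After 1 (send(from=C, to=B, msg='sync')): A:[] B:[sync] C:[] D:[]
After 2 (send(from=B, to=A, msg='start')): A:[start] B:[sync] C:[] D:[]
After 3 (process(C)): A:[start] B:[sync] C:[] D:[]
After 4 (send(from=B, to=C, msg='req')): A:[start] B:[sync] C:[req] D:[]
After 5 (process(B)): A:[start] B:[] C:[req] D:[]
After 6 (process(D)): A:[start] B:[] C:[req] D:[]
After 7 (send(from=B, to=A, msg='ping')): A:[start,ping] B:[] C:[req] D:[]
After 8 (process(C)): A:[start,ping] B:[] C:[] D:[]
After 9 (process(D)): A:[start,ping] B:[] C:[] D:[]
After 10 (process(A)): A:[ping] B:[] C:[] D:[]
After 11 (send(from=D, to=A, msg='ok')): A:[ping,ok] B:[] C:[] D:[]

Answer: start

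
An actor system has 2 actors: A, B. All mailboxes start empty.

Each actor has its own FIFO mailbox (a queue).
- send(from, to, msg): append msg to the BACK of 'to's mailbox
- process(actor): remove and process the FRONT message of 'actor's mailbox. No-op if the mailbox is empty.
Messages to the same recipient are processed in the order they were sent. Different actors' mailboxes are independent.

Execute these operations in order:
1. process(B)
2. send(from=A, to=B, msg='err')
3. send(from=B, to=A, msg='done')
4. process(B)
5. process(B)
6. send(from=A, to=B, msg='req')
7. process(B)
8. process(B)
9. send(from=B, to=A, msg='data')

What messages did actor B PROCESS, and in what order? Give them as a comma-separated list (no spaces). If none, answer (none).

After 1 (process(B)): A:[] B:[]
After 2 (send(from=A, to=B, msg='err')): A:[] B:[err]
After 3 (send(from=B, to=A, msg='done')): A:[done] B:[err]
After 4 (process(B)): A:[done] B:[]
After 5 (process(B)): A:[done] B:[]
After 6 (send(from=A, to=B, msg='req')): A:[done] B:[req]
After 7 (process(B)): A:[done] B:[]
After 8 (process(B)): A:[done] B:[]
After 9 (send(from=B, to=A, msg='data')): A:[done,data] B:[]

Answer: err,req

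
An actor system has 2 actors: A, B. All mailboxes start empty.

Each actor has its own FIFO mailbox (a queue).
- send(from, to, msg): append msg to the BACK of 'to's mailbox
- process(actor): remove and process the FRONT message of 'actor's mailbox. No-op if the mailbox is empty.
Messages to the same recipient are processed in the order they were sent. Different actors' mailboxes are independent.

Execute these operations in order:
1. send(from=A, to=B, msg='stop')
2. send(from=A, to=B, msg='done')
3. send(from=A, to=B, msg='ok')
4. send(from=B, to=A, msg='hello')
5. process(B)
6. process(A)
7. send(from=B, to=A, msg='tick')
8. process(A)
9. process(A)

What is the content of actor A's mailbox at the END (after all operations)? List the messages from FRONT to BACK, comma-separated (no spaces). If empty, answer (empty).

After 1 (send(from=A, to=B, msg='stop')): A:[] B:[stop]
After 2 (send(from=A, to=B, msg='done')): A:[] B:[stop,done]
After 3 (send(from=A, to=B, msg='ok')): A:[] B:[stop,done,ok]
After 4 (send(from=B, to=A, msg='hello')): A:[hello] B:[stop,done,ok]
After 5 (process(B)): A:[hello] B:[done,ok]
After 6 (process(A)): A:[] B:[done,ok]
After 7 (send(from=B, to=A, msg='tick')): A:[tick] B:[done,ok]
After 8 (process(A)): A:[] B:[done,ok]
After 9 (process(A)): A:[] B:[done,ok]

Answer: (empty)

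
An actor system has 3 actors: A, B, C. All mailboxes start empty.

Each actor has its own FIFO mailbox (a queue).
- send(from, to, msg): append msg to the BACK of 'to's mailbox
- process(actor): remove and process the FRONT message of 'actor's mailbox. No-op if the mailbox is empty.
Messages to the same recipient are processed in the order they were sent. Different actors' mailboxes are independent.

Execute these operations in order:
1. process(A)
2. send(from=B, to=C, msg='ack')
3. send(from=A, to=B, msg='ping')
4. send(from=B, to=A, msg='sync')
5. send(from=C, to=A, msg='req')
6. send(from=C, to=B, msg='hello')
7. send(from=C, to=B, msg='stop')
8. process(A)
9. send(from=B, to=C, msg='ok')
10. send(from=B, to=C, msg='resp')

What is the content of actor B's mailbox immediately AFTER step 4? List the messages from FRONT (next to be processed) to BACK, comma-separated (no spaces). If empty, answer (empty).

After 1 (process(A)): A:[] B:[] C:[]
After 2 (send(from=B, to=C, msg='ack')): A:[] B:[] C:[ack]
After 3 (send(from=A, to=B, msg='ping')): A:[] B:[ping] C:[ack]
After 4 (send(from=B, to=A, msg='sync')): A:[sync] B:[ping] C:[ack]

ping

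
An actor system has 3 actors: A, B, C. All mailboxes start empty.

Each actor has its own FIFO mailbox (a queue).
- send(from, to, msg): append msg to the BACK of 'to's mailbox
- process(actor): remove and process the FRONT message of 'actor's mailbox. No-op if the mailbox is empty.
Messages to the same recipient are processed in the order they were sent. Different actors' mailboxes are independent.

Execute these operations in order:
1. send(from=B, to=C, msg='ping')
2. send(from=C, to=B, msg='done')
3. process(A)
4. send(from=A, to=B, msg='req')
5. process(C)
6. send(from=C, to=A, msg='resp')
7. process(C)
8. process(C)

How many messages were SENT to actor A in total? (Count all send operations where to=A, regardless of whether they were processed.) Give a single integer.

After 1 (send(from=B, to=C, msg='ping')): A:[] B:[] C:[ping]
After 2 (send(from=C, to=B, msg='done')): A:[] B:[done] C:[ping]
After 3 (process(A)): A:[] B:[done] C:[ping]
After 4 (send(from=A, to=B, msg='req')): A:[] B:[done,req] C:[ping]
After 5 (process(C)): A:[] B:[done,req] C:[]
After 6 (send(from=C, to=A, msg='resp')): A:[resp] B:[done,req] C:[]
After 7 (process(C)): A:[resp] B:[done,req] C:[]
After 8 (process(C)): A:[resp] B:[done,req] C:[]

Answer: 1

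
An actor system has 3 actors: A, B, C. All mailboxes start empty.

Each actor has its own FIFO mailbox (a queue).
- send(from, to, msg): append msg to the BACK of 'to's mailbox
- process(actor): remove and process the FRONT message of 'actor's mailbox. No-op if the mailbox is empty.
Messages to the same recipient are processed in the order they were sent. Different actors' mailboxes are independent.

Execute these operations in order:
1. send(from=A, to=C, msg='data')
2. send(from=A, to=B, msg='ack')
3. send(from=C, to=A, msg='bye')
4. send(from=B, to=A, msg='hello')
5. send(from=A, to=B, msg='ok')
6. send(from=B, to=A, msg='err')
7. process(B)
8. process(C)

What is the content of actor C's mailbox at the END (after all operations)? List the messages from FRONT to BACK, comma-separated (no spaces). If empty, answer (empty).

Answer: (empty)

Derivation:
After 1 (send(from=A, to=C, msg='data')): A:[] B:[] C:[data]
After 2 (send(from=A, to=B, msg='ack')): A:[] B:[ack] C:[data]
After 3 (send(from=C, to=A, msg='bye')): A:[bye] B:[ack] C:[data]
After 4 (send(from=B, to=A, msg='hello')): A:[bye,hello] B:[ack] C:[data]
After 5 (send(from=A, to=B, msg='ok')): A:[bye,hello] B:[ack,ok] C:[data]
After 6 (send(from=B, to=A, msg='err')): A:[bye,hello,err] B:[ack,ok] C:[data]
After 7 (process(B)): A:[bye,hello,err] B:[ok] C:[data]
After 8 (process(C)): A:[bye,hello,err] B:[ok] C:[]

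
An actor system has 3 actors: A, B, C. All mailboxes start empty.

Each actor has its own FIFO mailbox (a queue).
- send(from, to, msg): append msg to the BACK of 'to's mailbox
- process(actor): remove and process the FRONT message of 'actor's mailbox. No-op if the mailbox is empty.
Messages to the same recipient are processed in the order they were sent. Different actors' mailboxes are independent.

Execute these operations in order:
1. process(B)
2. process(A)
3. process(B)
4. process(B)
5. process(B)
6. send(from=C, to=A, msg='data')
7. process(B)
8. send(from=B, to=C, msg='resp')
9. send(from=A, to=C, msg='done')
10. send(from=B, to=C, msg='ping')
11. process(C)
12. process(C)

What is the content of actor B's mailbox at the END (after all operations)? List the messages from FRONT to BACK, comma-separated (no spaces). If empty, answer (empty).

After 1 (process(B)): A:[] B:[] C:[]
After 2 (process(A)): A:[] B:[] C:[]
After 3 (process(B)): A:[] B:[] C:[]
After 4 (process(B)): A:[] B:[] C:[]
After 5 (process(B)): A:[] B:[] C:[]
After 6 (send(from=C, to=A, msg='data')): A:[data] B:[] C:[]
After 7 (process(B)): A:[data] B:[] C:[]
After 8 (send(from=B, to=C, msg='resp')): A:[data] B:[] C:[resp]
After 9 (send(from=A, to=C, msg='done')): A:[data] B:[] C:[resp,done]
After 10 (send(from=B, to=C, msg='ping')): A:[data] B:[] C:[resp,done,ping]
After 11 (process(C)): A:[data] B:[] C:[done,ping]
After 12 (process(C)): A:[data] B:[] C:[ping]

Answer: (empty)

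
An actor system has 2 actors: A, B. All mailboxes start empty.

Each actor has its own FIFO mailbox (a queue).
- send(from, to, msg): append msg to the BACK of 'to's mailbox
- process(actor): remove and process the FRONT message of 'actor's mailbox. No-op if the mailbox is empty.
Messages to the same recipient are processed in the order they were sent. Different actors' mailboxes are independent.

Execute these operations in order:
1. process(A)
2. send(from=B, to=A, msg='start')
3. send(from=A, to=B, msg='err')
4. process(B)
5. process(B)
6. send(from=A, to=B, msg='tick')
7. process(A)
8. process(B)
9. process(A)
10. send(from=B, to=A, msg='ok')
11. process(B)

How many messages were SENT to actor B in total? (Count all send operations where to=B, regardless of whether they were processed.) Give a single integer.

After 1 (process(A)): A:[] B:[]
After 2 (send(from=B, to=A, msg='start')): A:[start] B:[]
After 3 (send(from=A, to=B, msg='err')): A:[start] B:[err]
After 4 (process(B)): A:[start] B:[]
After 5 (process(B)): A:[start] B:[]
After 6 (send(from=A, to=B, msg='tick')): A:[start] B:[tick]
After 7 (process(A)): A:[] B:[tick]
After 8 (process(B)): A:[] B:[]
After 9 (process(A)): A:[] B:[]
After 10 (send(from=B, to=A, msg='ok')): A:[ok] B:[]
After 11 (process(B)): A:[ok] B:[]

Answer: 2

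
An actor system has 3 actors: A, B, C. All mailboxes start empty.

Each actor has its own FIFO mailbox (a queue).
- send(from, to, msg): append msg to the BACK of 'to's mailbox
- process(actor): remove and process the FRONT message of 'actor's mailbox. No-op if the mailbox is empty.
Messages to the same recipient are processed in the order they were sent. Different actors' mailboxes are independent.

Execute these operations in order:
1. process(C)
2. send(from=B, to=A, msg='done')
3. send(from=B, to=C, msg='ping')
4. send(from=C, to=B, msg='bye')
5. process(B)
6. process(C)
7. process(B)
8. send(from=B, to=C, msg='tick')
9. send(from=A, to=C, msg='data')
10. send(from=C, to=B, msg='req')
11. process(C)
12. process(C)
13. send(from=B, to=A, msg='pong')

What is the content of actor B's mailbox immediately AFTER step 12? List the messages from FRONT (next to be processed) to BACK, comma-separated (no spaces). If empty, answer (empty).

After 1 (process(C)): A:[] B:[] C:[]
After 2 (send(from=B, to=A, msg='done')): A:[done] B:[] C:[]
After 3 (send(from=B, to=C, msg='ping')): A:[done] B:[] C:[ping]
After 4 (send(from=C, to=B, msg='bye')): A:[done] B:[bye] C:[ping]
After 5 (process(B)): A:[done] B:[] C:[ping]
After 6 (process(C)): A:[done] B:[] C:[]
After 7 (process(B)): A:[done] B:[] C:[]
After 8 (send(from=B, to=C, msg='tick')): A:[done] B:[] C:[tick]
After 9 (send(from=A, to=C, msg='data')): A:[done] B:[] C:[tick,data]
After 10 (send(from=C, to=B, msg='req')): A:[done] B:[req] C:[tick,data]
After 11 (process(C)): A:[done] B:[req] C:[data]
After 12 (process(C)): A:[done] B:[req] C:[]

req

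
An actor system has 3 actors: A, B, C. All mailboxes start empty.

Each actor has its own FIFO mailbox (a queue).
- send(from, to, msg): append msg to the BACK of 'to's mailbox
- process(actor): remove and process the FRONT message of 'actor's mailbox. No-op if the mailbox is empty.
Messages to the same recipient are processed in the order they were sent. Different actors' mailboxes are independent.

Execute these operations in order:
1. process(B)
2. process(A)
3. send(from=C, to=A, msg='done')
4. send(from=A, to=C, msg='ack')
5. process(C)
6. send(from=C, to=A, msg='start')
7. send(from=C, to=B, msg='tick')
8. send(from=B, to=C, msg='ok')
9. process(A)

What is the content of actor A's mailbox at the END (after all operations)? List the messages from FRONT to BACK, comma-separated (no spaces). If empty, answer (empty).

Answer: start

Derivation:
After 1 (process(B)): A:[] B:[] C:[]
After 2 (process(A)): A:[] B:[] C:[]
After 3 (send(from=C, to=A, msg='done')): A:[done] B:[] C:[]
After 4 (send(from=A, to=C, msg='ack')): A:[done] B:[] C:[ack]
After 5 (process(C)): A:[done] B:[] C:[]
After 6 (send(from=C, to=A, msg='start')): A:[done,start] B:[] C:[]
After 7 (send(from=C, to=B, msg='tick')): A:[done,start] B:[tick] C:[]
After 8 (send(from=B, to=C, msg='ok')): A:[done,start] B:[tick] C:[ok]
After 9 (process(A)): A:[start] B:[tick] C:[ok]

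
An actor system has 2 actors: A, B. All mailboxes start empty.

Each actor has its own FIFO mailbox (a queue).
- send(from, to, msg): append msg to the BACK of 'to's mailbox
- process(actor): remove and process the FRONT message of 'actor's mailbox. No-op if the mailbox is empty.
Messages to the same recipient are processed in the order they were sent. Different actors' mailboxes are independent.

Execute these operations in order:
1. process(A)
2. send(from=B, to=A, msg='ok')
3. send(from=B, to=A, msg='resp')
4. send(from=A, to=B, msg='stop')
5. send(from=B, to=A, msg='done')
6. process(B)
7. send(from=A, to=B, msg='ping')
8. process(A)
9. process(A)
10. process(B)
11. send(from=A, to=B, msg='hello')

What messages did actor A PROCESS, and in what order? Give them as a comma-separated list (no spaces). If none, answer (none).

After 1 (process(A)): A:[] B:[]
After 2 (send(from=B, to=A, msg='ok')): A:[ok] B:[]
After 3 (send(from=B, to=A, msg='resp')): A:[ok,resp] B:[]
After 4 (send(from=A, to=B, msg='stop')): A:[ok,resp] B:[stop]
After 5 (send(from=B, to=A, msg='done')): A:[ok,resp,done] B:[stop]
After 6 (process(B)): A:[ok,resp,done] B:[]
After 7 (send(from=A, to=B, msg='ping')): A:[ok,resp,done] B:[ping]
After 8 (process(A)): A:[resp,done] B:[ping]
After 9 (process(A)): A:[done] B:[ping]
After 10 (process(B)): A:[done] B:[]
After 11 (send(from=A, to=B, msg='hello')): A:[done] B:[hello]

Answer: ok,resp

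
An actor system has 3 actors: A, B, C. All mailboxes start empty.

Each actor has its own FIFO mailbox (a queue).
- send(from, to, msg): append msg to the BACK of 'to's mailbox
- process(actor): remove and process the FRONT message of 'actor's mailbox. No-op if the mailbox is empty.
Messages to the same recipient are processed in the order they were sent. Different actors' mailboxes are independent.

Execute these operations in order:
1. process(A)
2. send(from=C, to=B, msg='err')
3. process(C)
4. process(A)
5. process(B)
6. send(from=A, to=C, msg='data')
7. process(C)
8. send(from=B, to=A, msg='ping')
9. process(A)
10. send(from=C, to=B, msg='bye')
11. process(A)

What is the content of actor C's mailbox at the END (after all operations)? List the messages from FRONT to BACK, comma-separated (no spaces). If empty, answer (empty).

Answer: (empty)

Derivation:
After 1 (process(A)): A:[] B:[] C:[]
After 2 (send(from=C, to=B, msg='err')): A:[] B:[err] C:[]
After 3 (process(C)): A:[] B:[err] C:[]
After 4 (process(A)): A:[] B:[err] C:[]
After 5 (process(B)): A:[] B:[] C:[]
After 6 (send(from=A, to=C, msg='data')): A:[] B:[] C:[data]
After 7 (process(C)): A:[] B:[] C:[]
After 8 (send(from=B, to=A, msg='ping')): A:[ping] B:[] C:[]
After 9 (process(A)): A:[] B:[] C:[]
After 10 (send(from=C, to=B, msg='bye')): A:[] B:[bye] C:[]
After 11 (process(A)): A:[] B:[bye] C:[]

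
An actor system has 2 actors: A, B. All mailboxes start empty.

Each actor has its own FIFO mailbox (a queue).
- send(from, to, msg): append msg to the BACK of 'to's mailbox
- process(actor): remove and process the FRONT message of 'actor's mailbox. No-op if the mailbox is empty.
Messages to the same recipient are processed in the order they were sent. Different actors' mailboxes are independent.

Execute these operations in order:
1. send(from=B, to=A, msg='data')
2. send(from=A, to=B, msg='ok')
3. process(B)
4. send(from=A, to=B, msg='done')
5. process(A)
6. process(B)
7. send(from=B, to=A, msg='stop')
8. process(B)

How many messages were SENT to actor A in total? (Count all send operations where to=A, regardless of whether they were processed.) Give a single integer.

After 1 (send(from=B, to=A, msg='data')): A:[data] B:[]
After 2 (send(from=A, to=B, msg='ok')): A:[data] B:[ok]
After 3 (process(B)): A:[data] B:[]
After 4 (send(from=A, to=B, msg='done')): A:[data] B:[done]
After 5 (process(A)): A:[] B:[done]
After 6 (process(B)): A:[] B:[]
After 7 (send(from=B, to=A, msg='stop')): A:[stop] B:[]
After 8 (process(B)): A:[stop] B:[]

Answer: 2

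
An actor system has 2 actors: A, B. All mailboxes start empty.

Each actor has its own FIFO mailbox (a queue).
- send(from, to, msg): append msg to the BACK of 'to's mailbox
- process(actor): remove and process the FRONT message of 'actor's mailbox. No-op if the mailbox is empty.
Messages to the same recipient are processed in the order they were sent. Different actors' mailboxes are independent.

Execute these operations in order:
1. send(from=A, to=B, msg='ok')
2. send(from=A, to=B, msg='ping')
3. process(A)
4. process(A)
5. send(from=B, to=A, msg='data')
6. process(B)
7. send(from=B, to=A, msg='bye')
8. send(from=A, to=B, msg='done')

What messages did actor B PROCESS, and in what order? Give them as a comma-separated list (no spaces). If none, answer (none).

After 1 (send(from=A, to=B, msg='ok')): A:[] B:[ok]
After 2 (send(from=A, to=B, msg='ping')): A:[] B:[ok,ping]
After 3 (process(A)): A:[] B:[ok,ping]
After 4 (process(A)): A:[] B:[ok,ping]
After 5 (send(from=B, to=A, msg='data')): A:[data] B:[ok,ping]
After 6 (process(B)): A:[data] B:[ping]
After 7 (send(from=B, to=A, msg='bye')): A:[data,bye] B:[ping]
After 8 (send(from=A, to=B, msg='done')): A:[data,bye] B:[ping,done]

Answer: ok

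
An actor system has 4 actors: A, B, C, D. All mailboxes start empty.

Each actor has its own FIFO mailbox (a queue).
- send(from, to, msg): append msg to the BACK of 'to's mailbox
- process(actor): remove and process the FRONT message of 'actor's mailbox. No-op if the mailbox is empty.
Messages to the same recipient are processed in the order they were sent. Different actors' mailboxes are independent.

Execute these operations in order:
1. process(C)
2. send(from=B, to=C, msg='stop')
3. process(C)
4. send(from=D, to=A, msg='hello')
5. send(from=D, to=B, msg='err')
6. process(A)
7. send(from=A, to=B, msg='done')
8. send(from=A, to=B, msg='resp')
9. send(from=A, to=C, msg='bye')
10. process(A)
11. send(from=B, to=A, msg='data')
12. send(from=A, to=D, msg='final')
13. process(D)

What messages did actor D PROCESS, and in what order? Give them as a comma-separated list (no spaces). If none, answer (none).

After 1 (process(C)): A:[] B:[] C:[] D:[]
After 2 (send(from=B, to=C, msg='stop')): A:[] B:[] C:[stop] D:[]
After 3 (process(C)): A:[] B:[] C:[] D:[]
After 4 (send(from=D, to=A, msg='hello')): A:[hello] B:[] C:[] D:[]
After 5 (send(from=D, to=B, msg='err')): A:[hello] B:[err] C:[] D:[]
After 6 (process(A)): A:[] B:[err] C:[] D:[]
After 7 (send(from=A, to=B, msg='done')): A:[] B:[err,done] C:[] D:[]
After 8 (send(from=A, to=B, msg='resp')): A:[] B:[err,done,resp] C:[] D:[]
After 9 (send(from=A, to=C, msg='bye')): A:[] B:[err,done,resp] C:[bye] D:[]
After 10 (process(A)): A:[] B:[err,done,resp] C:[bye] D:[]
After 11 (send(from=B, to=A, msg='data')): A:[data] B:[err,done,resp] C:[bye] D:[]
After 12 (send(from=A, to=D, msg='final')): A:[data] B:[err,done,resp] C:[bye] D:[final]
After 13 (process(D)): A:[data] B:[err,done,resp] C:[bye] D:[]

Answer: final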